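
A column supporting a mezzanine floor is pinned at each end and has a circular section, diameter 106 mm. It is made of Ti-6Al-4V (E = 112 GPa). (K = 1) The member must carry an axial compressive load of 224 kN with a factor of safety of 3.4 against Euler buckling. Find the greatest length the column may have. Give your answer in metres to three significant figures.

L_max ≈ 3.00 m

I = πd⁴/64 = π×106⁴/64 = 6.197×10^6 mm⁴
I = 6.197×10^-6 m⁴
Required critical load P_cr = n·P = 3.4 × 224 = 761.6 kN = 7.616×10^5 N
From P_cr = π²EI/(K·L)²:  L = (1/K)·√(π²EI/P_cr) = (1/1)·√(π²×1.12×10^11×6.197×10^-6/7.616×10^5)
L = 3.00 m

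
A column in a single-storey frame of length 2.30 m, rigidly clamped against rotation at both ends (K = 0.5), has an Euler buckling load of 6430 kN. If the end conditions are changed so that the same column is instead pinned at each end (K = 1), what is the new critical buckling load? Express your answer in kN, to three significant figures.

P_cr ∝ 1/K², so P_cr,new = P_cr,old × (K_old/K_new)² = 6430 × (0.5/1)²
= 6430 × 0.2500 = 1610 kN

P_cr ≈ 1610 kN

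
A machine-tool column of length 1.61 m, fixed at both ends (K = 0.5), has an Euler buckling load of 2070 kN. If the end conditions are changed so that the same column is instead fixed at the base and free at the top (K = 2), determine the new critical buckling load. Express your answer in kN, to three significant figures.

P_cr ≈ 129 kN

P_cr ∝ 1/K², so P_cr,new = P_cr,old × (K_old/K_new)² = 2070 × (0.5/2)²
= 2070 × 0.06250 = 129 kN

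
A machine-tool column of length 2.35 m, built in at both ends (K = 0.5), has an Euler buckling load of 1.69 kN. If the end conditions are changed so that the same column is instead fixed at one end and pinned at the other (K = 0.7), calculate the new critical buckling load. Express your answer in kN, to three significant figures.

P_cr ≈ 0.862 kN

P_cr ∝ 1/K², so P_cr,new = P_cr,old × (K_old/K_new)² = 1.69 × (0.5/0.7)²
= 1.69 × 0.5102 = 0.862 kN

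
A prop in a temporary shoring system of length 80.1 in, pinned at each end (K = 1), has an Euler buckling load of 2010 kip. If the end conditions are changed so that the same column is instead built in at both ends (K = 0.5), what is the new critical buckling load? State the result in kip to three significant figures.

P_cr ≈ 8040 kip

P_cr ∝ 1/K², so P_cr,new = P_cr,old × (K_old/K_new)² = 2010 × (1/0.5)²
= 2010 × 4.000 = 8040 kip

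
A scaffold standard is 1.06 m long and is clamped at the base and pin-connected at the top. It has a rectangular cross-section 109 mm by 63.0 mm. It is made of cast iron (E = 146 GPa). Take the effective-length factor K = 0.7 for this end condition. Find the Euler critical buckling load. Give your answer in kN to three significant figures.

P_cr ≈ 5940 kN

Buckling occurs about the weak axis: I_min = h·b³/12 with b = 63.0 mm (the shorter side).
I_min = 109×63.0³/12 = 2.271×10^6 mm⁴
I = 2.271×10^6 mm⁴ = 2.271×10^-6 m⁴
Effective length L_e = K·L = 0.7 × 1.06 = 0.7420 m
P_cr = π²EI / L_e² = π² × 146×10⁹ × 2.271×10^-6 / 0.7420² = 5.944×10^6 N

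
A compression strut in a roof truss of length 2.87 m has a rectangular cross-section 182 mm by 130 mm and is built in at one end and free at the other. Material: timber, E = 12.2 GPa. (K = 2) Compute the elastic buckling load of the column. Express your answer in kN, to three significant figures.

P_cr ≈ 122 kN

Buckling occurs about the weak axis: I_min = h·b³/12 with b = 130 mm (the shorter side).
I_min = 182×130³/12 = 3.332×10^7 mm⁴
I = 3.332×10^7 mm⁴ = 3.332×10^-5 m⁴
Effective length L_e = K·L = 2 × 2.87 = 5.740 m
P_cr = π²EI / L_e² = π² × 12.2×10⁹ × 3.332×10^-5 / 5.740² = 1.218×10^5 N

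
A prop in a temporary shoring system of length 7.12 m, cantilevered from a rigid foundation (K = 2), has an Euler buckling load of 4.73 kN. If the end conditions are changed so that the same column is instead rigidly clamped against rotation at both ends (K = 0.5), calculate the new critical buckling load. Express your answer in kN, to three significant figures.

P_cr ∝ 1/K², so P_cr,new = P_cr,old × (K_old/K_new)² = 4.73 × (2/0.5)²
= 4.73 × 16.00 = 75.7 kN

P_cr ≈ 75.7 kN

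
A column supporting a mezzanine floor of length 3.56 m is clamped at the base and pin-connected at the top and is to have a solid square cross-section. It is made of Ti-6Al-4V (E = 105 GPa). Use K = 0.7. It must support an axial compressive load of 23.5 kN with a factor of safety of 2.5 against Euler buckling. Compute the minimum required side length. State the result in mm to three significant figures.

a ≈ 45.3 mm

Required P_cr = n·P = 2.5 × 23.5 = 58.75 kN
L_e = K·L = 0.7 × 3.56 = 2.492 m
Required I = P_cr·L_e²/(π²E) = 5.875×10^4 × 2.492² / (π² × 1.05×10^11) = 3.521×10^-7 m⁴
I_req = 3.521×10^5 mm⁴
Solid square: I = a⁴/12  ⇒  a = (12I)^(1/4) = (12×3.521×10^5)^(1/4) = 45.3 mm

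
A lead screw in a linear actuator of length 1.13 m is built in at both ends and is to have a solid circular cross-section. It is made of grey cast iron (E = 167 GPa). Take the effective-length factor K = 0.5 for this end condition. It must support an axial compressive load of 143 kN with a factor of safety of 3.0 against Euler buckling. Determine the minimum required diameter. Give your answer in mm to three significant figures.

Required P_cr = n·P = 3.0 × 143 = 429.0 kN
L_e = K·L = 0.5 × 1.13 = 0.5650 m
Required I = P_cr·L_e²/(π²E) = 4.290×10^5 × 0.5650² / (π² × 1.67×10^11) = 8.309×10^-8 m⁴
I_req = 8.309×10^4 mm⁴
Solid circle: I = πd⁴/64  ⇒  d = (64I/π)^(1/4) = (64×8.309×10^4/π)^(1/4) = 36.1 mm

d ≈ 36.1 mm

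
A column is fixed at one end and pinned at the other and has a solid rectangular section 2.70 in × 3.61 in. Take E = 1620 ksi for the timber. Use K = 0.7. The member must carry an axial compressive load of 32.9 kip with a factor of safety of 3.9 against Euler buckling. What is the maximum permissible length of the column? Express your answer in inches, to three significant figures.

Buckling occurs about the weak axis: I_min = h·b³/12 with b = 2.70 in (the shorter side).
I_min = 3.61×2.70³/12 = 5.921 in⁴
Required critical load P_cr = n·P = 3.9 × 32.9 = 128.3 kip = 1.283×10^5 lb
From P_cr = π²EI/(K·L)²:  L = (1/K)·√(π²EI/P_cr) = (1/0.7)·√(π²×1.62×10^6×5.921/1.283×10^5)
L = 38.8 in

L_max ≈ 38.8 in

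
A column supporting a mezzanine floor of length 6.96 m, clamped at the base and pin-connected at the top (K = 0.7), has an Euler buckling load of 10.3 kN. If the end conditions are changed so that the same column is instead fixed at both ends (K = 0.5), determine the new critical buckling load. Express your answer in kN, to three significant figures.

P_cr ≈ 20.2 kN

P_cr ∝ 1/K², so P_cr,new = P_cr,old × (K_old/K_new)² = 10.3 × (0.7/0.5)²
= 10.3 × 1.960 = 20.2 kN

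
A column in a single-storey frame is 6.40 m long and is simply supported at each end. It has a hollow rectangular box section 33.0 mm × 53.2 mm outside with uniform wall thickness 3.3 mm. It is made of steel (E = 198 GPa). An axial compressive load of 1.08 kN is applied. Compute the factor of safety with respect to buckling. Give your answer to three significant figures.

Inner dimensions: h_i = 53.2 − 2×3.3 = 46.60 mm, b_i = 33.0 − 2×3.3 = 26.40 mm
Weak-axis I_min = (h_o·b_o³ − h_i·b_i³)/12 with b_o = 33.0, b_i = 26.40 mm (shorter outer/inner sides).
I_min = (53.2×33.0³ − 46.60×26.40³)/12 = 8.787×10^4 mm⁴
I = 8.787×10^4 mm⁴ = 8.787×10^-8 m⁴
Effective length L_e = K·L = 1 × 6.40 = 6.400 m
P_cr = π²EI / L_e² = π² × 198×10⁹ × 8.787×10^-8 / 6.400² = 4.192×10^3 N
Factor of safety n = P_cr / P = 4.1922 / 1.08 = 3.88

n ≈ 3.88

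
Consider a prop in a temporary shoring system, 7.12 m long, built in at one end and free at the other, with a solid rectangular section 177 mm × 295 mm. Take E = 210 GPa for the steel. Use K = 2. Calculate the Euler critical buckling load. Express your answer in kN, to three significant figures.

P_cr ≈ 1390 kN

Buckling occurs about the weak axis: I_min = h·b³/12 with b = 177 mm (the shorter side).
I_min = 295×177³/12 = 1.363×10^8 mm⁴
I = 1.363×10^8 mm⁴ = 1.363×10^-4 m⁴
Effective length L_e = K·L = 2 × 7.12 = 14.24 m
P_cr = π²EI / L_e² = π² × 210×10⁹ × 1.363×10^-4 / 14.24² = 1.393×10^6 N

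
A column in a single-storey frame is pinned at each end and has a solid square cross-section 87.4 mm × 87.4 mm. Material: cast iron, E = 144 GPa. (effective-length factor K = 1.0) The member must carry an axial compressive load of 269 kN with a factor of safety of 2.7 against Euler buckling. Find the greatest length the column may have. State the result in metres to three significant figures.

I = a⁴/12 = 87.4⁴/12 = 4.863×10^6 mm⁴
I = 4.863×10^-6 m⁴
Required critical load P_cr = n·P = 2.7 × 269 = 726.3 kN = 7.263×10^5 N
From P_cr = π²EI/(K·L)²:  L = (1/K)·√(π²EI/P_cr) = (1/1)·√(π²×1.44×10^11×4.863×10^-6/7.263×10^5)
L = 3.08 m

L_max ≈ 3.08 m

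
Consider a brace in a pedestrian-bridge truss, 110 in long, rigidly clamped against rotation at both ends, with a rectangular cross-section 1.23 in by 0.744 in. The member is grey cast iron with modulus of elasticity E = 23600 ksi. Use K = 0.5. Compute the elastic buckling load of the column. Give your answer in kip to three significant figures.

P_cr ≈ 3.25 kip

Buckling occurs about the weak axis: I_min = h·b³/12 with b = 0.744 in (the shorter side).
I_min = 1.23×0.744³/12 = 4.221×10^-2 in⁴
Effective length L_e = K·L = 0.5 × 110 = 55.00 in
P_cr = π²EI / L_e² = π² × 23600×10³ × 4.221×10^-2 / 55.00² = 3.250×10^3 lb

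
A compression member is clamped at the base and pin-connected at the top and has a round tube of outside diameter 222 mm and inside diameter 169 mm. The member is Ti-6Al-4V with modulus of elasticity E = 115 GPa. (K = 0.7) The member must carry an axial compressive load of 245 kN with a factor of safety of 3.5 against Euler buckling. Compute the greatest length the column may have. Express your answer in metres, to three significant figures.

L_max ≈ 14.6 m

d_o = 222 mm, d_i = 169 mm
I = π(d_o⁴ − d_i⁴)/64 = π(222⁴ − 169.0⁴)/64 = 7.919×10^7 mm⁴
I = 7.919×10^-5 m⁴
Required critical load P_cr = n·P = 3.5 × 245 = 857.5 kN = 8.575×10^5 N
From P_cr = π²EI/(K·L)²:  L = (1/K)·√(π²EI/P_cr) = (1/0.7)·√(π²×1.15×10^11×7.919×10^-5/8.575×10^5)
L = 14.6 m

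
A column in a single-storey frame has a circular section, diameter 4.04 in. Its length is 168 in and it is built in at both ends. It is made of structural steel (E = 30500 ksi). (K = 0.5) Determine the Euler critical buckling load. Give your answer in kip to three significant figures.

I = πd⁴/64 = π×4.04⁴/64 = 13.08 in⁴
Effective length L_e = K·L = 0.5 × 168 = 84.00 in
P_cr = π²EI / L_e² = π² × 30500×10³ × 13.08 / 84.00² = 5.579×10^5 lb

P_cr ≈ 558 kip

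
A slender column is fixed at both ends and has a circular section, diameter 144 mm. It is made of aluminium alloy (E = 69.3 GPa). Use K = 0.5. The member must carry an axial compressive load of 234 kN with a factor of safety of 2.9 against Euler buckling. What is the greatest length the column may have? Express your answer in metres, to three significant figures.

I = πd⁴/64 = π×144⁴/64 = 2.111×10^7 mm⁴
I = 2.111×10^-5 m⁴
Required critical load P_cr = n·P = 2.9 × 234 = 678.6 kN = 6.786×10^5 N
From P_cr = π²EI/(K·L)²:  L = (1/K)·√(π²EI/P_cr) = (1/0.5)·√(π²×6.93×10^10×2.111×10^-5/6.786×10^5)
L = 9.22 m

L_max ≈ 9.22 m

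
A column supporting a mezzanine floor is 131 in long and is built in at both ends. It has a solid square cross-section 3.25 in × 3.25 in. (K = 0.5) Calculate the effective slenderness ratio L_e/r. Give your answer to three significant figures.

For a square r = a/√12 = 3.25/√12 = 0.9382 in
L_e = K·L = 0.5 × 131 = 65.50 in
λ = L_e / r_min = 65.500 / 0.9382 = 69.8

λ ≈ 69.8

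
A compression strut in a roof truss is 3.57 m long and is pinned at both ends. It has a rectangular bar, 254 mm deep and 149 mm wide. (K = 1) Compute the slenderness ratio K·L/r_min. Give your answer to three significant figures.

Buckling occurs about the weak axis: I_min = h·b³/12 with b = 149 mm (the shorter side).
I_min = 254×149³/12 = 7.002×10^7 mm⁴
A = 3.785×10^4 mm²;  r_min = √(I/A) = √(7.002×10^7/3.785×10^4) = 43.01 mm
L_e = K·L = 1 × 3.57 m = 3.570 m = 3570.0 mm
λ = L_e / r_min = 3570.0 / 43.01 = 83.0

λ ≈ 83.0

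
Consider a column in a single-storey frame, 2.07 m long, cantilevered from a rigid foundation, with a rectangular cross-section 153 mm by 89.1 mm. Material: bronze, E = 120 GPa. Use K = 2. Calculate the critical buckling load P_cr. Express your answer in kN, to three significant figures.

P_cr ≈ 623 kN

Buckling occurs about the weak axis: I_min = h·b³/12 with b = 89.1 mm (the shorter side).
I_min = 153×89.1³/12 = 9.019×10^6 mm⁴
I = 9.019×10^6 mm⁴ = 9.019×10^-6 m⁴
Effective length L_e = K·L = 2 × 2.07 = 4.140 m
P_cr = π²EI / L_e² = π² × 120×10⁹ × 9.019×10^-6 / 4.140² = 6.232×10^5 N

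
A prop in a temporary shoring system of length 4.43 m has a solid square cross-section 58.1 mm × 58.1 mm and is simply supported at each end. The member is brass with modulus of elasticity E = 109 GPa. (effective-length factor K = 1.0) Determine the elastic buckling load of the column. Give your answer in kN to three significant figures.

P_cr ≈ 52.1 kN

I = a⁴/12 = 58.1⁴/12 = 9.496×10^5 mm⁴
I = 9.496×10^5 mm⁴ = 9.496×10^-7 m⁴
Effective length L_e = K·L = 1 × 4.43 = 4.430 m
P_cr = π²EI / L_e² = π² × 109×10⁹ × 9.496×10^-7 / 4.430² = 5.205×10^4 N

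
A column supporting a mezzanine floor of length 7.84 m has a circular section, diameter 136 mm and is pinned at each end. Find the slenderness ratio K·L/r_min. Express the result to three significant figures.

λ ≈ 231

I = πd⁴/64 = π×136⁴/64 = 1.679×10^7 mm⁴
A = 1.453×10^4 mm²;  r_min = √(I/A) = √(1.679×10^7/1.453×10^4) = 34.00 mm
L_e = K·L = 1 × 7.84 m = 7.840 m = 7840.0 mm
λ = L_e / r_min = 7840.0 / 34.00 = 231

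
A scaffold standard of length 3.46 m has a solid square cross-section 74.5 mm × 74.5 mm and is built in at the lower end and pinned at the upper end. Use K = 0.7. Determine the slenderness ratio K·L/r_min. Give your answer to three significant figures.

For a square r = a/√12 = 74.5/√12 = 21.51 mm
L_e = K·L = 0.7 × 3.46 m = 2.422 m = 2422.0 mm
λ = L_e / r_min = 2422.0 / 21.51 = 113

λ ≈ 113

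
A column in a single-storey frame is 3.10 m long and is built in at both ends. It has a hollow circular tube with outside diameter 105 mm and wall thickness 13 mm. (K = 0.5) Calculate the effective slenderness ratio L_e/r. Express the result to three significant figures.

λ ≈ 47.2

Inner diameter d_i = 105 − 2×13 = 79.00 mm
I = π(d_o⁴ − d_i⁴)/64 = π(105⁴ − 79.00⁴)/64 = 4.055×10^6 mm⁴
A = 3.757×10^3 mm²;  r_min = √(I/A) = √(4.055×10^6/3.757×10^3) = 32.85 mm
L_e = K·L = 0.5 × 3.10 m = 1.550 m = 1550.0 mm
λ = L_e / r_min = 1550.0 / 32.85 = 47.2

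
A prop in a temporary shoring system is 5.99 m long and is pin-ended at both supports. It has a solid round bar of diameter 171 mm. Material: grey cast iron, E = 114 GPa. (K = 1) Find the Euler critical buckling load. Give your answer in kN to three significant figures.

I = πd⁴/64 = π×171⁴/64 = 4.197×10^7 mm⁴
I = 4.197×10^7 mm⁴ = 4.197×10^-5 m⁴
Effective length L_e = K·L = 1 × 5.99 = 5.990 m
P_cr = π²EI / L_e² = π² × 114×10⁹ × 4.197×10^-5 / 5.990² = 1.316×10^6 N

P_cr ≈ 1320 kN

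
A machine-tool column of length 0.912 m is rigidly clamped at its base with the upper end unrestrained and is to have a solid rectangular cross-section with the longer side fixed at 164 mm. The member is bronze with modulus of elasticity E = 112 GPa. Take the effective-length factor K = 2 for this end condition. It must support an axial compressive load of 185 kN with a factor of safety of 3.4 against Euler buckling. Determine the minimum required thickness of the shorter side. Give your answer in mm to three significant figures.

Required P_cr = n·P = 3.4 × 185 = 629.0 kN
L_e = K·L = 2 × 0.912 = 1.824 m
Required I = P_cr·L_e²/(π²E) = 6.290×10^5 × 1.824² / (π² × 1.12×10^11) = 1.893×10^-6 m⁴
I_req = 1.893×10^6 mm⁴
Rectangle, weak axis: I_min = h·b³/12 with h = 164 mm fixed  ⇒  b = (12I/h)^(1/3) = 51.7 mm

b ≈ 51.7 mm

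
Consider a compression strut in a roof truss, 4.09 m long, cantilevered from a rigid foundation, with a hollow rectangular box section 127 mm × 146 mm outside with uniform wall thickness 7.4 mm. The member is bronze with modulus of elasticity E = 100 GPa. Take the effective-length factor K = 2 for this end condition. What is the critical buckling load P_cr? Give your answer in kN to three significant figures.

Inner dimensions: h_i = 146 − 2×7.4 = 131.2 mm, b_i = 127 − 2×7.4 = 112.2 mm
Weak-axis I_min = (h_o·b_o³ − h_i·b_i³)/12 with b_o = 127, b_i = 112.2 mm (shorter outer/inner sides).
I_min = (146×127³ − 131.2×112.2³)/12 = 9.479×10^6 mm⁴
I = 9.479×10^6 mm⁴ = 9.479×10^-6 m⁴
Effective length L_e = K·L = 2 × 4.09 = 8.180 m
P_cr = π²EI / L_e² = π² × 100×10⁹ × 9.479×10^-6 / 8.180² = 1.398×10^5 N

P_cr ≈ 140 kN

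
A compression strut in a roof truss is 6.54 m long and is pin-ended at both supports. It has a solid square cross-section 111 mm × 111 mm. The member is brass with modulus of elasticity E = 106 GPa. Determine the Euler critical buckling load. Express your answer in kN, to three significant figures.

P_cr ≈ 309 kN

I = a⁴/12 = 111⁴/12 = 1.265×10^7 mm⁴
I = 1.265×10^7 mm⁴ = 1.265×10^-5 m⁴
Effective length L_e = K·L = 1 × 6.54 = 6.540 m
P_cr = π²EI / L_e² = π² × 106×10⁹ × 1.265×10^-5 / 6.540² = 3.094×10^5 N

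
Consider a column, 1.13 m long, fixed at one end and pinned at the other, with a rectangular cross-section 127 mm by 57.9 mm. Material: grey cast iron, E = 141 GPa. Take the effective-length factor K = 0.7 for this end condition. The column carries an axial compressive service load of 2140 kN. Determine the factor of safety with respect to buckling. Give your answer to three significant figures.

Buckling occurs about the weak axis: I_min = h·b³/12 with b = 57.9 mm (the shorter side).
I_min = 127×57.9³/12 = 2.054×10^6 mm⁴
I = 2.054×10^6 mm⁴ = 2.054×10^-6 m⁴
Effective length L_e = K·L = 0.7 × 1.13 = 0.7910 m
P_cr = π²EI / L_e² = π² × 141×10⁹ × 2.054×10^-6 / 0.7910² = 4.569×10^6 N
Factor of safety n = P_cr / P = 4569.0 / 2140 = 2.14

n ≈ 2.14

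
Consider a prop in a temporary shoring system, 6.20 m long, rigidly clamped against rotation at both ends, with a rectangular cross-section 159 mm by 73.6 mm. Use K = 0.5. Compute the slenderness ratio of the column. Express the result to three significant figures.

λ ≈ 146

For a rectangle r_min = b/√12 = 73.6/√12 = 21.25 mm
L_e = K·L = 0.5 × 6.20 m = 3.100 m = 3100.0 mm
λ = L_e / r_min = 3100.0 / 21.25 = 146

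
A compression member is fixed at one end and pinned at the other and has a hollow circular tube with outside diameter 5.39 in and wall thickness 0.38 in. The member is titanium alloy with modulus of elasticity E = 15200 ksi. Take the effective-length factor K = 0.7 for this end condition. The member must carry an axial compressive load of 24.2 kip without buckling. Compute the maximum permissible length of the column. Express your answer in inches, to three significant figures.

L_max ≈ 489 in

Inner diameter d_i = 5.39 − 2×0.38 = 4.630 in
I = π(d_o⁴ − d_i⁴)/64 = π(5.39⁴ − 4.630⁴)/64 = 18.87 in⁴
At the buckling limit P_cr = P = 2.420×10^4 lb
From P_cr = π²EI/(K·L)²:  L = (1/K)·√(π²EI/P_cr) = (1/0.7)·√(π²×1.52×10^7×18.87/2.420×10^4)
L = 489 in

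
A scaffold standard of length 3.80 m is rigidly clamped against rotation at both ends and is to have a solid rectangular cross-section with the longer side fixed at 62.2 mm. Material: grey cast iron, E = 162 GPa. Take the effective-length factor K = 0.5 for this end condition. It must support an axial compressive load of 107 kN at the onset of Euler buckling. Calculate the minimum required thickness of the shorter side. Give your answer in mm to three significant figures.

b ≈ 36.0 mm

L_e = K·L = 0.5 × 3.80 = 1.900 m
Required I = P_cr·L_e²/(π²E) = 1.070×10^5 × 1.900² / (π² × 1.62×10^11) = 2.416×10^-7 m⁴
I_req = 2.416×10^5 mm⁴
Rectangle, weak axis: I_min = h·b³/12 with h = 62.2 mm fixed  ⇒  b = (12I/h)^(1/3) = 36.0 mm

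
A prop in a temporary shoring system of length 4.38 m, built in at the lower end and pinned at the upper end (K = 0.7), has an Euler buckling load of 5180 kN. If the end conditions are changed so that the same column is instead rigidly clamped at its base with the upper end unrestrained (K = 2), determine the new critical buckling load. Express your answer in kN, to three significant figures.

P_cr ≈ 635 kN

P_cr ∝ 1/K², so P_cr,new = P_cr,old × (K_old/K_new)² = 5180 × (0.7/2)²
= 5180 × 0.1225 = 635 kN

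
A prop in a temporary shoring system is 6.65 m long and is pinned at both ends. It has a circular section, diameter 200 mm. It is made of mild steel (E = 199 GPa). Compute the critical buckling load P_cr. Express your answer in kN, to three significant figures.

I = πd⁴/64 = π×200⁴/64 = 7.854×10^7 mm⁴
I = 7.854×10^7 mm⁴ = 7.854×10^-5 m⁴
Effective length L_e = K·L = 1 × 6.65 = 6.650 m
P_cr = π²EI / L_e² = π² × 199×10⁹ × 7.854×10^-5 / 6.650² = 3.488×10^6 N

P_cr ≈ 3490 kN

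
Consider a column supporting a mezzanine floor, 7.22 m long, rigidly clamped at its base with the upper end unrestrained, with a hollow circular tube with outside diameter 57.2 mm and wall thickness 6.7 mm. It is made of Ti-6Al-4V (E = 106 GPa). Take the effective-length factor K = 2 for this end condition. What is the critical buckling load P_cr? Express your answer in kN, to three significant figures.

P_cr ≈ 1.73 kN

Inner diameter d_i = 57.2 − 2×6.7 = 43.80 mm
I = π(d_o⁴ − d_i⁴)/64 = π(57.2⁴ − 43.80⁴)/64 = 3.448×10^5 mm⁴
I = 3.448×10^5 mm⁴ = 3.448×10^-7 m⁴
Effective length L_e = K·L = 2 × 7.22 = 14.44 m
P_cr = π²EI / L_e² = π² × 106×10⁹ × 3.448×10^-7 / 14.44² = 1.730×10^3 N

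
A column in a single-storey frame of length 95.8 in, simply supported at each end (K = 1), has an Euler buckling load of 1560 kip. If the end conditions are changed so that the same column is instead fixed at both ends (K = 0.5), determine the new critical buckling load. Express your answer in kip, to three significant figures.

P_cr ∝ 1/K², so P_cr,new = P_cr,old × (K_old/K_new)² = 1560 × (1/0.5)²
= 1560 × 4.000 = 6240 kip

P_cr ≈ 6240 kip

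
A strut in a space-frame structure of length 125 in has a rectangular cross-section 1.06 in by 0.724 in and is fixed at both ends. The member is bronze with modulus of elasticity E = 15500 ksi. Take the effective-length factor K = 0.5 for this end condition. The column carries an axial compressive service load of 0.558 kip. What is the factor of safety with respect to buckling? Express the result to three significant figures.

Buckling occurs about the weak axis: I_min = h·b³/12 with b = 0.724 in (the shorter side).
I_min = 1.06×0.724³/12 = 3.352×10^-2 in⁴
Effective length L_e = K·L = 0.5 × 125 = 62.50 in
P_cr = π²EI / L_e² = π² × 15500×10³ × 3.352×10^-2 / 62.50² = 1.313×10^3 lb
Factor of safety n = P_cr / P = 1.3128 / 0.558 = 2.35

n ≈ 2.35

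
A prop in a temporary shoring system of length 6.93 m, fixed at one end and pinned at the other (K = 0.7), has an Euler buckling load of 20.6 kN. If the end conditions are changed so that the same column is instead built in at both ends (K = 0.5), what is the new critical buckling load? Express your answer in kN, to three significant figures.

P_cr ≈ 40.4 kN

P_cr ∝ 1/K², so P_cr,new = P_cr,old × (K_old/K_new)² = 20.6 × (0.7/0.5)²
= 20.6 × 1.960 = 40.4 kN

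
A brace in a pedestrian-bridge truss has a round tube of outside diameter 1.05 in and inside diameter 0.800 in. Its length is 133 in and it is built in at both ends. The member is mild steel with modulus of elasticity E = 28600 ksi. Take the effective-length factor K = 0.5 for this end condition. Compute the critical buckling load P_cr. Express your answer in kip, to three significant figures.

P_cr ≈ 2.53 kip

d_o = 1.05 in, d_i = 0.800 in
I = π(d_o⁴ − d_i⁴)/64 = π(1.05⁴ − 0.8000⁴)/64 = 3.956×10^-2 in⁴
Effective length L_e = K·L = 0.5 × 133 = 66.50 in
P_cr = π²EI / L_e² = π² × 28600×10³ × 3.956×10^-2 / 66.50² = 2.525×10^3 lb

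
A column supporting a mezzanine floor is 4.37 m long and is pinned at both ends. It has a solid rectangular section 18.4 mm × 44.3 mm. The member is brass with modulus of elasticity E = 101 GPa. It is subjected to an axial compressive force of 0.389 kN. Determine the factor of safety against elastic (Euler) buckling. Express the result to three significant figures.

Buckling occurs about the weak axis: I_min = h·b³/12 with b = 18.4 mm (the shorter side).
I_min = 44.3×18.4³/12 = 2.300×10^4 mm⁴
I = 2.300×10^4 mm⁴ = 2.300×10^-8 m⁴
Effective length L_e = K·L = 1 × 4.37 = 4.370 m
P_cr = π²EI / L_e² = π² × 101×10⁹ × 2.300×10^-8 / 4.370² = 1.200×10^3 N
Factor of safety n = P_cr / P = 1.2004 / 0.389 = 3.09

n ≈ 3.09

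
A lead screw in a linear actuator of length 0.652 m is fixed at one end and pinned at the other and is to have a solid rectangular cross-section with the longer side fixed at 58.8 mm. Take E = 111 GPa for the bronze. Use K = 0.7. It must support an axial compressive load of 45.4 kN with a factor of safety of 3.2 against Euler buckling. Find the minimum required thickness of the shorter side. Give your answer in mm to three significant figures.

b ≈ 17.8 mm

Required P_cr = n·P = 3.2 × 45.4 = 145.3 kN
L_e = K·L = 0.7 × 0.652 = 0.4564 m
Required I = P_cr·L_e²/(π²E) = 1.453×10^5 × 0.4564² / (π² × 1.11×10^11) = 2.762×10^-8 m⁴
I_req = 2.762×10^4 mm⁴
Rectangle, weak axis: I_min = h·b³/12 with h = 58.8 mm fixed  ⇒  b = (12I/h)^(1/3) = 17.8 mm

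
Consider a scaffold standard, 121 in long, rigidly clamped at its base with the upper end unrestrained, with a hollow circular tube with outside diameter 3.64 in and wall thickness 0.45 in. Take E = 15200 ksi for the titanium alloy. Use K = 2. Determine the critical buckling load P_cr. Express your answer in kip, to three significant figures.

P_cr ≈ 15.0 kip

Inner diameter d_i = 3.64 − 2×0.45 = 2.740 in
I = π(d_o⁴ − d_i⁴)/64 = π(3.64⁴ − 2.740⁴)/64 = 5.851 in⁴
Effective length L_e = K·L = 2 × 121 = 242.0 in
P_cr = π²EI / L_e² = π² × 15200×10³ × 5.851 / 242.0² = 1.499×10^4 lb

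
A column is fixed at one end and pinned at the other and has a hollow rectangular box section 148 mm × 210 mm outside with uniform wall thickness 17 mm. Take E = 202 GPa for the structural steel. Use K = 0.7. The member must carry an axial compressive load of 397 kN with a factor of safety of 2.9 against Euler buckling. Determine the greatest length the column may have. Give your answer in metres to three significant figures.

L_max ≈ 11.1 m

Inner dimensions: h_i = 210 − 2×17 = 176.0 mm, b_i = 148 − 2×17 = 114.0 mm
Weak-axis I_min = (h_o·b_o³ − h_i·b_i³)/12 with b_o = 148, b_i = 114.0 mm (shorter outer/inner sides).
I_min = (210×148³ − 176.0×114.0³)/12 = 3.500×10^7 mm⁴
I = 3.500×10^-5 m⁴
Required critical load P_cr = n·P = 2.9 × 397 = 1151 kN = 1.151×10^6 N
From P_cr = π²EI/(K·L)²:  L = (1/K)·√(π²EI/P_cr) = (1/0.7)·√(π²×2.02×10^11×3.500×10^-5/1.151×10^6)
L = 11.1 m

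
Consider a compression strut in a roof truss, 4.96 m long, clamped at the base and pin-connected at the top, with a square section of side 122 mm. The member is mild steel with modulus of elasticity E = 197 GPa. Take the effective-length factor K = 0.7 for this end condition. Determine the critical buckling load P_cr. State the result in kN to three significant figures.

P_cr ≈ 2980 kN

I = a⁴/12 = 122⁴/12 = 1.846×10^7 mm⁴
I = 1.846×10^7 mm⁴ = 1.846×10^-5 m⁴
Effective length L_e = K·L = 0.7 × 4.96 = 3.472 m
P_cr = π²EI / L_e² = π² × 197×10⁹ × 1.846×10^-5 / 3.472² = 2.978×10^6 N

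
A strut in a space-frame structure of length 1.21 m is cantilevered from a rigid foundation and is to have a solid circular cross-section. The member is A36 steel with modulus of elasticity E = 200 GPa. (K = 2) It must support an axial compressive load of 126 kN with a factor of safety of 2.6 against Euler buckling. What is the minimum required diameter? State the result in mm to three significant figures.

Required P_cr = n·P = 2.6 × 126 = 327.6 kN
L_e = K·L = 2 × 1.21 = 2.420 m
Required I = P_cr·L_e²/(π²E) = 3.276×10^5 × 2.420² / (π² × 2.00×10^11) = 9.720×10^-7 m⁴
I_req = 9.720×10^5 mm⁴
Solid circle: I = πd⁴/64  ⇒  d = (64I/π)^(1/4) = (64×9.720×10^5/π)^(1/4) = 66.7 mm

d ≈ 66.7 mm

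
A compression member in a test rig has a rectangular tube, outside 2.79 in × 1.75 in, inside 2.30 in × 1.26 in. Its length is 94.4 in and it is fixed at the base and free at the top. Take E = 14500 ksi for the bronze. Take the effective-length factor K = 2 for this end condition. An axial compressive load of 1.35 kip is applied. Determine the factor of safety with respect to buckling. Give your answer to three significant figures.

n ≈ 2.57

Weak-axis I_min = (h_o·b_o³ − h_i·b_i³)/12 with b_o = 1.75, b_i = 1.260 in (shorter outer/inner sides).
I_min = (2.79×1.75³ − 2.300×1.260³)/12 = 0.8626 in⁴
Effective length L_e = K·L = 2 × 94.4 = 188.8 in
P_cr = π²EI / L_e² = π² × 14500×10³ × 0.8626 / 188.8² = 3.463×10^3 lb
Factor of safety n = P_cr / P = 3.4634 / 1.35 = 2.57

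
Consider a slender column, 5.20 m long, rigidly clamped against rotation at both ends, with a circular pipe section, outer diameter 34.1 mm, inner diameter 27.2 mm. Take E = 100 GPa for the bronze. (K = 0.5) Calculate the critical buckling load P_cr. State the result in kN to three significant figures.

P_cr ≈ 5.77 kN

d_o = 34.1 mm, d_i = 27.2 mm
I = π(d_o⁴ − d_i⁴)/64 = π(34.1⁴ − 27.20⁴)/64 = 3.950×10^4 mm⁴
I = 3.950×10^4 mm⁴ = 3.950×10^-8 m⁴
Effective length L_e = K·L = 0.5 × 5.20 = 2.600 m
P_cr = π²EI / L_e² = π² × 100×10⁹ × 3.950×10^-8 / 2.600² = 5.768×10^3 N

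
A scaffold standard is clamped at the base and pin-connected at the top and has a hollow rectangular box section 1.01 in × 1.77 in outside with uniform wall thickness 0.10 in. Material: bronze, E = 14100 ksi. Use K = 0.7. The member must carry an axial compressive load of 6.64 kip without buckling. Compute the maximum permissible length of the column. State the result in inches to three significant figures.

Inner dimensions: h_i = 1.77 − 2×0.10 = 1.570 in, b_i = 1.01 − 2×0.10 = 0.8100 in
Weak-axis I_min = (h_o·b_o³ − h_i·b_i³)/12 with b_o = 1.01, b_i = 0.8100 in (shorter outer/inner sides).
I_min = (1.77×1.01³ − 1.570×0.8100³)/12 = 8.244×10^-2 in⁴
At the buckling limit P_cr = P = 6.640×10^3 lb
From P_cr = π²EI/(K·L)²:  L = (1/K)·√(π²EI/P_cr) = (1/0.7)·√(π²×1.41×10^7×8.244×10^-2/6.640×10^3)
L = 59.4 in

L_max ≈ 59.4 in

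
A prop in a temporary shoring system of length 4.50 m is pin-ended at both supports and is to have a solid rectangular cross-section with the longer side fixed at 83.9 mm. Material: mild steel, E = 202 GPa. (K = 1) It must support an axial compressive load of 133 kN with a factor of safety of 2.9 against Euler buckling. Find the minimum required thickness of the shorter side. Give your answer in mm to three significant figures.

b ≈ 82.4 mm

Required P_cr = n·P = 2.9 × 133 = 385.7 kN
L_e = K·L = 1 × 4.50 = 4.500 m
Required I = P_cr·L_e²/(π²E) = 3.857×10^5 × 4.500² / (π² × 2.02×10^11) = 3.918×10^-6 m⁴
I_req = 3.918×10^6 mm⁴
Rectangle, weak axis: I_min = h·b³/12 with h = 83.9 mm fixed  ⇒  b = (12I/h)^(1/3) = 82.4 mm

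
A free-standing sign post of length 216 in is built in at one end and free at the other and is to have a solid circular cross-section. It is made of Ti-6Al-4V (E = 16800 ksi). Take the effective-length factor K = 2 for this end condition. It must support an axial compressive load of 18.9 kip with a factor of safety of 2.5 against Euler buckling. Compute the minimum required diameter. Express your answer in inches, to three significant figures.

Required P_cr = n·P = 2.5 × 18.9 = 47.25 kip
L_e = K·L = 2 × 216 = 432.0 in
Required I = P_cr·L_e²/(π²E) = 4.725×10^4 × 432.0² / (π² × 1.68×10^7) = 53.18 in⁴
Solid circle: I = πd⁴/64  ⇒  d = (64I/π)^(1/4) = (64×53.18/π)^(1/4) = 5.74 in

d ≈ 5.74 in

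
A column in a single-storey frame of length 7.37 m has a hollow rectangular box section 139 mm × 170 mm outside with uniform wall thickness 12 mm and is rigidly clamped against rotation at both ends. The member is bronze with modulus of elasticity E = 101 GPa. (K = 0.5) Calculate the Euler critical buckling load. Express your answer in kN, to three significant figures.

Inner dimensions: h_i = 170 − 2×12 = 146.0 mm, b_i = 139 − 2×12 = 115.0 mm
Weak-axis I_min = (h_o·b_o³ − h_i·b_i³)/12 with b_o = 139, b_i = 115.0 mm (shorter outer/inner sides).
I_min = (170×139³ − 146.0×115.0³)/12 = 1.954×10^7 mm⁴
I = 1.954×10^7 mm⁴ = 1.954×10^-5 m⁴
Effective length L_e = K·L = 0.5 × 7.37 = 3.685 m
P_cr = π²EI / L_e² = π² × 101×10⁹ × 1.954×10^-5 / 3.685² = 1.435×10^6 N

P_cr ≈ 1430 kN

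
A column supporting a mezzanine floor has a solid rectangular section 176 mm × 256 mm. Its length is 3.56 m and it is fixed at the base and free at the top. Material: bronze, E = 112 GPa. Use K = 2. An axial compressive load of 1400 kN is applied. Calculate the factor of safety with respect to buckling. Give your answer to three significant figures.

Buckling occurs about the weak axis: I_min = h·b³/12 with b = 176 mm (the shorter side).
I_min = 256×176³/12 = 1.163×10^8 mm⁴
I = 1.163×10^8 mm⁴ = 1.163×10^-4 m⁴
Effective length L_e = K·L = 2 × 3.56 = 7.120 m
P_cr = π²EI / L_e² = π² × 112×10⁹ × 1.163×10^-4 / 7.120² = 2.536×10^6 N
Factor of safety n = P_cr / P = 2536.0 / 1400 = 1.81

n ≈ 1.81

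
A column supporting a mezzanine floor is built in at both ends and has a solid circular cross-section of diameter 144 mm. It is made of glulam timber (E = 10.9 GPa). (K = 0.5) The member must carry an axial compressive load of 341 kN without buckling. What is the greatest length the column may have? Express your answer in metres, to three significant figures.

L_max ≈ 5.16 m

I = πd⁴/64 = π×144⁴/64 = 2.111×10^7 mm⁴
I = 2.111×10^-5 m⁴
At the buckling limit P_cr = P = 3.410×10^5 N
From P_cr = π²EI/(K·L)²:  L = (1/K)·√(π²EI/P_cr) = (1/0.5)·√(π²×1.09×10^10×2.111×10^-5/3.410×10^5)
L = 5.16 m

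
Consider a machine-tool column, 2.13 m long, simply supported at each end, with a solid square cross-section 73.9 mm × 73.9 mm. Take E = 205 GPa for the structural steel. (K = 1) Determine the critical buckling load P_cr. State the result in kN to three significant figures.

I = a⁴/12 = 73.9⁴/12 = 2.485×10^6 mm⁴
I = 2.485×10^6 mm⁴ = 2.485×10^-6 m⁴
Effective length L_e = K·L = 1 × 2.13 = 2.130 m
P_cr = π²EI / L_e² = π² × 205×10⁹ × 2.485×10^-6 / 2.130² = 1.108×10^6 N

P_cr ≈ 1110 kN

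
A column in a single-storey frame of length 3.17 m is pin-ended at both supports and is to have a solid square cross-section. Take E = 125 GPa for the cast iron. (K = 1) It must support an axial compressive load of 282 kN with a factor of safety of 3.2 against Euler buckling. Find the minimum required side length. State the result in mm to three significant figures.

Required P_cr = n·P = 3.2 × 282 = 902.4 kN
L_e = K·L = 1 × 3.17 = 3.170 m
Required I = P_cr·L_e²/(π²E) = 9.024×10^5 × 3.170² / (π² × 1.25×10^11) = 7.350×10^-6 m⁴
I_req = 7.350×10^6 mm⁴
Solid square: I = a⁴/12  ⇒  a = (12I)^(1/4) = (12×7.350×10^6)^(1/4) = 96.9 mm

a ≈ 96.9 mm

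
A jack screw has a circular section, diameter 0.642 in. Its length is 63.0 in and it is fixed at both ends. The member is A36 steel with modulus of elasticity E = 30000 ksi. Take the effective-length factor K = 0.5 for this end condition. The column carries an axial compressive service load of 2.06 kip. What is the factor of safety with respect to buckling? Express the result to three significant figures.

n ≈ 1.21

I = πd⁴/64 = π×0.642⁴/64 = 8.339×10^-3 in⁴
Effective length L_e = K·L = 0.5 × 63.0 = 31.50 in
P_cr = π²EI / L_e² = π² × 30000×10³ × 8.339×10^-3 / 31.50² = 2.488×10^3 lb
Factor of safety n = P_cr / P = 2.4883 / 2.06 = 1.21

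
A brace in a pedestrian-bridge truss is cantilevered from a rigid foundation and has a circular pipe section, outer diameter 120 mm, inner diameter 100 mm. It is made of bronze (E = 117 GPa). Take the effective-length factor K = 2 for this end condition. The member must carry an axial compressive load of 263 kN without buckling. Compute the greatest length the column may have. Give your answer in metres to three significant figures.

d_o = 120 mm, d_i = 100 mm
I = π(d_o⁴ − d_i⁴)/64 = π(120⁴ − 100.0⁴)/64 = 5.270×10^6 mm⁴
I = 5.270×10^-6 m⁴
At the buckling limit P_cr = P = 2.630×10^5 N
From P_cr = π²EI/(K·L)²:  L = (1/K)·√(π²EI/P_cr) = (1/2)·√(π²×1.17×10^11×5.270×10^-6/2.630×10^5)
L = 2.41 m

L_max ≈ 2.41 m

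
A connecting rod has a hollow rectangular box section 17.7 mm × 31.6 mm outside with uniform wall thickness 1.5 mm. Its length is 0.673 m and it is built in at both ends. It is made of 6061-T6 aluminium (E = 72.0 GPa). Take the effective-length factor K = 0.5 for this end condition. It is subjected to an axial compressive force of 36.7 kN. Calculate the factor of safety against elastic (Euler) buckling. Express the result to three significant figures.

Inner dimensions: h_i = 31.6 − 2×1.5 = 28.60 mm, b_i = 17.7 − 2×1.5 = 14.70 mm
Weak-axis I_min = (h_o·b_o³ − h_i·b_i³)/12 with b_o = 17.7, b_i = 14.70 mm (shorter outer/inner sides).
I_min = (31.6×17.7³ − 28.60×14.70³)/12 = 7.032×10^3 mm⁴
I = 7.032×10^3 mm⁴ = 7.032×10^-9 m⁴
Effective length L_e = K·L = 0.5 × 0.673 = 0.3365 m
P_cr = π²EI / L_e² = π² × 72.0×10⁹ × 7.032×10^-9 / 0.3365² = 4.413×10^4 N
Factor of safety n = P_cr / P = 44.129 / 36.7 = 1.20

n ≈ 1.20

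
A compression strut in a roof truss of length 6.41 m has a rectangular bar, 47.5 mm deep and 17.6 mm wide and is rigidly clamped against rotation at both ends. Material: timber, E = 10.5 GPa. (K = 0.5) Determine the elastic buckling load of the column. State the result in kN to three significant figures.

Buckling occurs about the weak axis: I_min = h·b³/12 with b = 17.6 mm (the shorter side).
I_min = 47.5×17.6³/12 = 2.158×10^4 mm⁴
I = 2.158×10^4 mm⁴ = 2.158×10^-8 m⁴
Effective length L_e = K·L = 0.5 × 6.41 = 3.205 m
P_cr = π²EI / L_e² = π² × 10.5×10⁹ × 2.158×10^-8 / 3.205² = 217.7 N

P_cr ≈ 0.218 kN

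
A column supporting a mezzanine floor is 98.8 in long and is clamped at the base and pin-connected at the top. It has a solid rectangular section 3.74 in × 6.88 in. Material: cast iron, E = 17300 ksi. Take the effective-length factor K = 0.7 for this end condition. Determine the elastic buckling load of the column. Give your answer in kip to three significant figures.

Buckling occurs about the weak axis: I_min = h·b³/12 with b = 3.74 in (the shorter side).
I_min = 6.88×3.74³/12 = 29.99 in⁴
Effective length L_e = K·L = 0.7 × 98.8 = 69.16 in
P_cr = π²EI / L_e² = π² × 17300×10³ × 29.99 / 69.16² = 1.071×10^6 lb

P_cr ≈ 1070 kip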